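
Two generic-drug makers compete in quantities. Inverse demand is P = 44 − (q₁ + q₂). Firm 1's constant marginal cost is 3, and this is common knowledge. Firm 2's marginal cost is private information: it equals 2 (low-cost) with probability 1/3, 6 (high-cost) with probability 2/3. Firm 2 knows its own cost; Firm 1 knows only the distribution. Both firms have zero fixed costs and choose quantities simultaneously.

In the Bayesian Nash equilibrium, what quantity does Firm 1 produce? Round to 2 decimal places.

14.22

Firm 2 with cost c maximizes (44 − (q₁+q₂) − c)·q₂, giving q₂(c) = (44 − c − q₁)/2.
E[c₂] = 1/3·2 + 2/3·6 = 4.66667
Firm 1's FOC against E[q₂] yields q₁ = (44 − 2·3 + E[c₂])/3 = (44 − 6 + 4.66667)/3 = 14.2222.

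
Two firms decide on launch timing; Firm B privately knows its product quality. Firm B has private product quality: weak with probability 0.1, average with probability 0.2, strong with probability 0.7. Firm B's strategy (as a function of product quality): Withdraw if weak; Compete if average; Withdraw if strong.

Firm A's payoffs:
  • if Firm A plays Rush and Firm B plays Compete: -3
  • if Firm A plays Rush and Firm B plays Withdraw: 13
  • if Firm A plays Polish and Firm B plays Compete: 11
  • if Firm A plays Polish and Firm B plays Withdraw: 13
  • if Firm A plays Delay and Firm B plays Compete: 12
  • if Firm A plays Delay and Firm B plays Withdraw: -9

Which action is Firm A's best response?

Polish

E[Rush] = 0.1·(13) + 0.2·(-3) + 0.7·(13) = 9.8
E[Polish] = 0.1·(13) + 0.2·(11) + 0.7·(13) = 12.6
E[Delay] = 0.1·(-9) + 0.2·(12) + 0.7·(-9) = -4.8
Best response: Polish (12.6 is the largest).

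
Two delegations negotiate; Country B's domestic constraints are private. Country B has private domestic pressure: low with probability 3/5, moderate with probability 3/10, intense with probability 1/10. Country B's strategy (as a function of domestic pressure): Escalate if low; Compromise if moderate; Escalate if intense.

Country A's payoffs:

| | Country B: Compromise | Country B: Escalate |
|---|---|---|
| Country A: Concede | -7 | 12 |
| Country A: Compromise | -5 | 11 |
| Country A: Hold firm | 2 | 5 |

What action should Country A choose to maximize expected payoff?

Concede

E[Concede] = 3/5·(12) + 3/10·(-7) + 1/10·(12) = 63/10
E[Compromise] = 3/5·(11) + 3/10·(-5) + 1/10·(11) = 31/5
E[Hold firm] = 3/5·(5) + 3/10·(2) + 1/10·(5) = 41/10
Best response: Concede (63/10 is the largest).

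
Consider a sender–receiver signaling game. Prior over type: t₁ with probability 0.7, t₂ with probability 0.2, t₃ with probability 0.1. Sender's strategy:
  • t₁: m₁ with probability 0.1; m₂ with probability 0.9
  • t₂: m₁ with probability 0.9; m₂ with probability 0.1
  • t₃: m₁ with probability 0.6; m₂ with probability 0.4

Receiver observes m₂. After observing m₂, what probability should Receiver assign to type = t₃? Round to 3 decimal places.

P(m₂) = 0.7·0.9 + 0.2·0.1 + 0.1·0.4 = 0.69
P(t₃ | m₂) = (0.1·0.4) / 0.69 = 0.04 / 0.69 = 0.057971

0.058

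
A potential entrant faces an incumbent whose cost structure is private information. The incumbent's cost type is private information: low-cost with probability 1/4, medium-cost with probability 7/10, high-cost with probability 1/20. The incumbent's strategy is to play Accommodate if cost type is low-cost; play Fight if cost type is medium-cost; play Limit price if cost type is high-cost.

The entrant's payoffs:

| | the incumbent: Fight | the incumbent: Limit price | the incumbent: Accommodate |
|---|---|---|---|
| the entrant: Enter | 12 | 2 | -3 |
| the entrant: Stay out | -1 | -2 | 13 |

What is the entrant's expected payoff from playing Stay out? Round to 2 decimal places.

E[Stay out] = 1/4·13 + 7/10·(-1) + 1/20·(-2) = 13/4 + (-7/10) + (-1/10) = 49/20

2.45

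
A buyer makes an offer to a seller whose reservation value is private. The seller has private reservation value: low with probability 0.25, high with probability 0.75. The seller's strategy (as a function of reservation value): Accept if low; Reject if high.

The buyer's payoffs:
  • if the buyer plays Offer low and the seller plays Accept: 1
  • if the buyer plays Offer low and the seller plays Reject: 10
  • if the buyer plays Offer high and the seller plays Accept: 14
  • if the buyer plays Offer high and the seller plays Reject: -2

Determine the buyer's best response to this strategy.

E[Offer low] = 0.25·(1) + 0.75·(10) = 7.75
E[Offer high] = 0.25·(14) + 0.75·(-2) = 2
Best response: Offer low (7.75 is the largest).

Offer low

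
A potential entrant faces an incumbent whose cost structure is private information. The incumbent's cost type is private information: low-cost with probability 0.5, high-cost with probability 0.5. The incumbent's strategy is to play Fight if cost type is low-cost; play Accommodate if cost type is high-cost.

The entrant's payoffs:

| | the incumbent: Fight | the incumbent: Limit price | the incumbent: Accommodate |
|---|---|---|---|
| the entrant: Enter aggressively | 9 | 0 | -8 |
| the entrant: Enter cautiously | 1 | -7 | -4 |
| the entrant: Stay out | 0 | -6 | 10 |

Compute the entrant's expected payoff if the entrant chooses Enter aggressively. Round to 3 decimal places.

0.500

E[Enter aggressively] = 0.5·9 + 0.5·(-8) = 4.5 + (-4) = 0.5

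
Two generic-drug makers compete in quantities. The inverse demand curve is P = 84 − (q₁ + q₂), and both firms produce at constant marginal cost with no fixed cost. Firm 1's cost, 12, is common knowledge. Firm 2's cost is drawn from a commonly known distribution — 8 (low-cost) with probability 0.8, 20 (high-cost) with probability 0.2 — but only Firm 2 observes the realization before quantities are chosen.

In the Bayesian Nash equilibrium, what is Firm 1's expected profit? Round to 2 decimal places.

Type-c best response for Firm 2: q₂(c) = (84 − c)/2 − q₁/2.
Firm 1 maximizes expected profit; its first-order condition is 84 − 2q₁ − E[q₂] − 12 = 0.
Substituting E[q₂] and solving: E[c₂] = 10.4, so q₁ = (84 − 2·12 + 10.4)/3 = 23.4667.
E[P] = 84 − (q₁ + E[q₂]) = 35.4667; Firm 1's expected profit = (E[P] − 12)·q₁ = (35.4667 − 12)·23.4667 = 550.684.

550.68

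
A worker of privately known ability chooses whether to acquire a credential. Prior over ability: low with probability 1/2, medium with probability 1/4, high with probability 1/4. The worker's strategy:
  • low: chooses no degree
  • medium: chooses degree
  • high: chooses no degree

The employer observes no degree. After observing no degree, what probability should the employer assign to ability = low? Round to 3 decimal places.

P(no degree) = (1/2)·1 + (1/4)·0 + (1/4)·1 = 3/4
P(low | no degree) = ((1/2)·1) / (3/4) = (1/2) / (3/4) = 2/3

0.667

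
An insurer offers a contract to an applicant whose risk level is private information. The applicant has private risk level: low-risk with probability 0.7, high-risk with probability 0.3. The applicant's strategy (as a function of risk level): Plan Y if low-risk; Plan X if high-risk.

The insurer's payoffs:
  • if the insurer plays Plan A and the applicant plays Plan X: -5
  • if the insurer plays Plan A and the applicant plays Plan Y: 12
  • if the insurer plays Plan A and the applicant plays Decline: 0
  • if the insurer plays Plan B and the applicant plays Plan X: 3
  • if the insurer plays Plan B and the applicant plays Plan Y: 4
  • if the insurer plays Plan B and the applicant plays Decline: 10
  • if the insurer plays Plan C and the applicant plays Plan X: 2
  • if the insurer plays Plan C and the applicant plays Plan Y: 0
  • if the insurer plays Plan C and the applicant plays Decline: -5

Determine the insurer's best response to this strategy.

E[Plan A] = 0.7·(12) + 0.3·(-5) = 6.9
E[Plan B] = 0.7·(4) + 0.3·(3) = 3.7
E[Plan C] = 0.7·(0) + 0.3·(2) = 0.6
Best response: Plan A (6.9 is the largest).

Plan A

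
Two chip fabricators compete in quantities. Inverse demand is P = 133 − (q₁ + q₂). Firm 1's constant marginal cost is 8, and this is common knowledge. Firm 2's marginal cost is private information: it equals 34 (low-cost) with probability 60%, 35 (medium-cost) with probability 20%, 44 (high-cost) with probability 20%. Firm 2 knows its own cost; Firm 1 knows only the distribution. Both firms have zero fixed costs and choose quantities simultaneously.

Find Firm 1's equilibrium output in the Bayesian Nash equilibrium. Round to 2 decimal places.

Type-c best response for Firm 2: q₂(c) = (133 − c)/2 − q₁/2.
Firm 1 maximizes expected profit; its first-order condition is 133 − 2q₁ − E[q₂] − 8 = 0.
Substituting E[q₂] and solving: E[c₂] = 36.2, so q₁ = (133 − 2·8 + 36.2)/3 = 51.0667.

51.07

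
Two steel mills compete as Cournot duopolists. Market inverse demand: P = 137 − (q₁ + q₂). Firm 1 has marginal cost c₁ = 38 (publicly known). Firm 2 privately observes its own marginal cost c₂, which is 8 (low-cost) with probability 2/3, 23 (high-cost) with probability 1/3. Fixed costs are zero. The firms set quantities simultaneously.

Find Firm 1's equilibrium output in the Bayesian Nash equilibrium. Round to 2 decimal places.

Type-c best response for Firm 2: q₂(c) = (137 − c)/2 − q₁/2.
Firm 1 maximizes expected profit; its first-order condition is 137 − 2q₁ − E[q₂] − 38 = 0.
Substituting E[q₂] and solving: E[c₂] = 13, so q₁ = (137 − 2·38 + 13)/3 = 24.6667.

24.67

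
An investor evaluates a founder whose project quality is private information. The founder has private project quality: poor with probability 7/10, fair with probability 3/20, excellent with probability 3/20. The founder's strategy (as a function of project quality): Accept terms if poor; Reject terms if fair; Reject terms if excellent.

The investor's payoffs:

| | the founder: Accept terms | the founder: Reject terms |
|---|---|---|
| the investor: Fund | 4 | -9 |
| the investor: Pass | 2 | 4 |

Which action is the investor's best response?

E[Fund] = 7/10·(4) + 3/20·(-9) + 3/20·(-9) = 1/10
E[Pass] = 7/10·(2) + 3/20·(4) + 3/20·(4) = 13/5
Best response: Pass (13/5 is the largest).

Pass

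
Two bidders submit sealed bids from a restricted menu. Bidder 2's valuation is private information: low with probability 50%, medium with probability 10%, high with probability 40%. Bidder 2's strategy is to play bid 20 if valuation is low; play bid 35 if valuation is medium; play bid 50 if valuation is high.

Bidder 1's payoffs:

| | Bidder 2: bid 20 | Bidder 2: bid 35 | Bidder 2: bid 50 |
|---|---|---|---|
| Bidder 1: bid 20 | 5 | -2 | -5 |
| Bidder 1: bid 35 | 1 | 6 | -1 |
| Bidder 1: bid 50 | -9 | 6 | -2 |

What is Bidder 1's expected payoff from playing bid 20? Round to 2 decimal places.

Take the expectation over Bidder 2's valuation, weighting each type's action by its prior probability.
E[bid 20] = 0.5·5 + 0.1·(-2) + 0.4·(-5) = 2.5 + (-0.2) + (-2) = 0.3

0.30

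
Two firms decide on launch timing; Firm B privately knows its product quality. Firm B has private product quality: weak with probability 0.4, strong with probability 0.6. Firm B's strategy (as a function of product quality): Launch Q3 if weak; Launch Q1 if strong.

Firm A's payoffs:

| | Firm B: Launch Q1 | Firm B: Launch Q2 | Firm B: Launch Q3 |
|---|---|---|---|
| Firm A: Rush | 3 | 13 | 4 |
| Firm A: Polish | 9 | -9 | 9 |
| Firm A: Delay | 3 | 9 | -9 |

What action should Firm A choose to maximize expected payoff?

Polish

Compute Firm A's expected payoff for each action, taking the expectation over Firm B's type.
E[Rush] = 0.4·(4) + 0.6·(3) = 3.4
E[Polish] = 0.4·(9) + 0.6·(9) = 9
E[Delay] = 0.4·(-9) + 0.6·(3) = -1.8
Best response: Polish (9 is the largest).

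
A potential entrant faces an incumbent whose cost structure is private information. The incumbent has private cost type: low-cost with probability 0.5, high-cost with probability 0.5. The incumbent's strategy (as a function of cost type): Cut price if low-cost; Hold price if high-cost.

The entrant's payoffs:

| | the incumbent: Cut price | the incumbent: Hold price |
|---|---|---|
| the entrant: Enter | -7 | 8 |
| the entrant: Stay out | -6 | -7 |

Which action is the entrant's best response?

Enter

Compute the entrant's expected payoff for each action, taking the expectation over the incumbent's type.
E[Enter] = 0.5·(-7) + 0.5·(8) = 0.5
E[Stay out] = 0.5·(-6) + 0.5·(-7) = -6.5
Best response: Enter (0.5 is the largest).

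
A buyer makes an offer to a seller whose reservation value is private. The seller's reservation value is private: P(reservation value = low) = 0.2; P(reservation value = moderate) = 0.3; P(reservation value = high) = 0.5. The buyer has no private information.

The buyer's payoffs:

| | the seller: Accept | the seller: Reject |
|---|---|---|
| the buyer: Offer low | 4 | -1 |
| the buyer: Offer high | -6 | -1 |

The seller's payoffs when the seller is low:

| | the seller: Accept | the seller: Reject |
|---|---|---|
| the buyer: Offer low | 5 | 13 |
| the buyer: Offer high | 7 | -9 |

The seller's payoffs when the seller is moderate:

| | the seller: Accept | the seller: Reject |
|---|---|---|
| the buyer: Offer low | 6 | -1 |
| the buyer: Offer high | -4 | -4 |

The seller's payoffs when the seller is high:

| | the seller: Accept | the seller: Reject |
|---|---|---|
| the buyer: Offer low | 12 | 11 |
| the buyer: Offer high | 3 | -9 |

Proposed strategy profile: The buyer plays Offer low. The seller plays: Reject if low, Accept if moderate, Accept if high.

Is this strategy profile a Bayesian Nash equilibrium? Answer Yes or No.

The buyer plays Offer low: E[Offer low] = 0.2·(-1) + 0.3·(4) + 0.5·(4) = 3; E[Offer high] = -5. Best-responding. ✓
The seller (reservation value low), facing Offer low: Accept gives 5, Reject gives 13. Proposed Reject is best. ✓
The seller (reservation value moderate), facing Offer low: Accept gives 6, Reject gives -1. Proposed Accept is best. ✓
The seller (reservation value high), facing Offer low: Accept gives 12, Reject gives 11. Proposed Accept is best. ✓

Yes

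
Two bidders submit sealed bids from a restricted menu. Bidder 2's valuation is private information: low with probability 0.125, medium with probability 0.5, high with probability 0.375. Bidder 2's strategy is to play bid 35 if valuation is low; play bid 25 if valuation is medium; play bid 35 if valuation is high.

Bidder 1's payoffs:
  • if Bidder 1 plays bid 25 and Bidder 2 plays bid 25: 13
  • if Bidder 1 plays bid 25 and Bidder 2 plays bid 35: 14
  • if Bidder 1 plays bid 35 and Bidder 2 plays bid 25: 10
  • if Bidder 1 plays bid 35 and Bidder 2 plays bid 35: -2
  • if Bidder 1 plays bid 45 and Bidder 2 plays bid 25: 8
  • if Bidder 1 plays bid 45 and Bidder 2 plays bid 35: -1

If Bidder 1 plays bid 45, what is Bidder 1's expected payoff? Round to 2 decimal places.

3.50

E[bid 45] = 0.125·(-1) + 0.5·8 + 0.375·(-1) = (-0.125) + 4 + (-0.375) = 3.5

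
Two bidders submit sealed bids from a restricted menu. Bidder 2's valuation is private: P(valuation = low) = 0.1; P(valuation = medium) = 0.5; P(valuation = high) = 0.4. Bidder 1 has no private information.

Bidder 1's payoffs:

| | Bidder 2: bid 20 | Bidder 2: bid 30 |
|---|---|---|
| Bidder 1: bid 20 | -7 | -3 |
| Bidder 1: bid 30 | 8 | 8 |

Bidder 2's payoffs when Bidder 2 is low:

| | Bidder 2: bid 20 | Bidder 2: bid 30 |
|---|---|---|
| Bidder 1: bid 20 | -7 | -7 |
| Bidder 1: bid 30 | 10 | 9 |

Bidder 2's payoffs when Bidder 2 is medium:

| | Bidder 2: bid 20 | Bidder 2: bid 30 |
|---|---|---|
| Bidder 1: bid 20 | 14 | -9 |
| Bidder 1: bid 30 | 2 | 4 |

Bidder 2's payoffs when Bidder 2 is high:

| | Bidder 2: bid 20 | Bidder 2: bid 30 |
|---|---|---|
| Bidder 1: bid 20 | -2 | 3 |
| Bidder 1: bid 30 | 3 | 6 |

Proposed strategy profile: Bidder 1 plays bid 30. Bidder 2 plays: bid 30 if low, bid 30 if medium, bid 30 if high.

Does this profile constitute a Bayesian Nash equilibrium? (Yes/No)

A profile is a BNE iff every type of every player is best-responding given beliefs about the other side.
Bidder 1 plays bid 30: E[bid 30] = 0.1·(8) + 0.5·(8) + 0.4·(8) = 8; E[bid 20] = -3. Best-responding. ✓
Bidder 2 (valuation low), facing bid 30: bid 20 gives 10, bid 30 gives 9. Proposed bid 30 is not best — profitable deviation exists. ✗
Bidder 2 (valuation medium), facing bid 30: bid 20 gives 2, bid 30 gives 4. Proposed bid 30 is best. ✓
Bidder 2 (valuation high), facing bid 30: bid 20 gives 3, bid 30 gives 6. Proposed bid 30 is best. ✓

No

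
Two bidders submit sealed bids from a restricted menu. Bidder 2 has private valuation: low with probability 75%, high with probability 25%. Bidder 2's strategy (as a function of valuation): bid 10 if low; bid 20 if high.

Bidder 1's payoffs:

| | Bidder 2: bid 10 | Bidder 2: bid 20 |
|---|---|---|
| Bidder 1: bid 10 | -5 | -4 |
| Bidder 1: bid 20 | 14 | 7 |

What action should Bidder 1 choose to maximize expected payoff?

bid 20

Compute Bidder 1's expected payoff for each action, taking the expectation over Bidder 2's type.
E[bid 10] = 0.75·(-5) + 0.25·(-4) = -4.75
E[bid 20] = 0.75·(14) + 0.25·(7) = 12.25
Best response: bid 20 (12.25 is the largest).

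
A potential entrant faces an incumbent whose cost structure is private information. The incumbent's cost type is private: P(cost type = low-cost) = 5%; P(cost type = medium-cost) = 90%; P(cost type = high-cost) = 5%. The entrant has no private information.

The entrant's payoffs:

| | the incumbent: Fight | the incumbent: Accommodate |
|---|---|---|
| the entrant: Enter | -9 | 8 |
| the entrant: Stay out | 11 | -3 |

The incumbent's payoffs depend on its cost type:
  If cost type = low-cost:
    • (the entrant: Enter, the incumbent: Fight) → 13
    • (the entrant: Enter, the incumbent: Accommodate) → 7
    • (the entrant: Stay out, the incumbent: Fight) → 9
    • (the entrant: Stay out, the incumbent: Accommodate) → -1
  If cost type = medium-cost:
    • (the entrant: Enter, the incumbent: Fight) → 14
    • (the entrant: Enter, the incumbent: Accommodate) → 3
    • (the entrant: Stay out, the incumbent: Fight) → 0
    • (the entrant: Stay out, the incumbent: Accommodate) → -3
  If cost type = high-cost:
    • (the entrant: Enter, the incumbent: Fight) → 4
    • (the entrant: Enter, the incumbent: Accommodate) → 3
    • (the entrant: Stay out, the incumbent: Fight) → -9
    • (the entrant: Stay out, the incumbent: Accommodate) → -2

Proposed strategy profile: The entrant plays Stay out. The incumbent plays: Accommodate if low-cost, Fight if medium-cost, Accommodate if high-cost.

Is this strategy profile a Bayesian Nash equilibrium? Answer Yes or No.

The entrant plays Stay out: E[Stay out] = 0.05·(-3) + 0.9·(11) + 0.05·(-3) = 9.6; E[Enter] = -7.3. Best-responding. ✓
The incumbent (cost type low-cost), facing Stay out: Fight gives 9, Accommodate gives -1. Proposed Accommodate is not best — profitable deviation exists. ✗
The incumbent (cost type medium-cost), facing Stay out: Fight gives 0, Accommodate gives -3. Proposed Fight is best. ✓
The incumbent (cost type high-cost), facing Stay out: Fight gives -9, Accommodate gives -2. Proposed Accommodate is best. ✓

No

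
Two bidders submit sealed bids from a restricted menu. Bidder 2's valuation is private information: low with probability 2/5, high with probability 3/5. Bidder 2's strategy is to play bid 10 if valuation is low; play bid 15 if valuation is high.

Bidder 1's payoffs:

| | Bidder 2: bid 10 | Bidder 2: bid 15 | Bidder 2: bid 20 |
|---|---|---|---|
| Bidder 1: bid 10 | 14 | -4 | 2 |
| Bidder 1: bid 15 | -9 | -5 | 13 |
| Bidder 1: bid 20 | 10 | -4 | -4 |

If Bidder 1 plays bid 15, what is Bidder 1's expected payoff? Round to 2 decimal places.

-6.60

E[bid 15] = 2/5·(-9) + 3/5·(-5) = (-18/5) + (-3) = -33/5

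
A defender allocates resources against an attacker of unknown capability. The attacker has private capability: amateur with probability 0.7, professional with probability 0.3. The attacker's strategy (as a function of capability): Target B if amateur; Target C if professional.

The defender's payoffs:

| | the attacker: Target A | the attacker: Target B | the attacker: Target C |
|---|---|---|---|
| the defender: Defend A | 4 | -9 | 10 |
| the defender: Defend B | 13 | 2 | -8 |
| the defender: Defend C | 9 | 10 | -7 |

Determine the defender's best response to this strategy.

E[Defend A] = 0.7·(-9) + 0.3·(10) = -3.3
E[Defend B] = 0.7·(2) + 0.3·(-8) = -1
E[Defend C] = 0.7·(10) + 0.3·(-7) = 4.9
Best response: Defend C (4.9 is the largest).

Defend C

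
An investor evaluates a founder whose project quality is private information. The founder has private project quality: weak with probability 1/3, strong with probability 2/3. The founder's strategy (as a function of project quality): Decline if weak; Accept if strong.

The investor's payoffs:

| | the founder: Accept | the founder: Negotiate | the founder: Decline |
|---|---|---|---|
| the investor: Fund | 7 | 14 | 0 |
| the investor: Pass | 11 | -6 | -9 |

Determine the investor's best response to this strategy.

E[Fund] = 1/3·(0) + 2/3·(7) = 14/3
E[Pass] = 1/3·(-9) + 2/3·(11) = 13/3
Best response: Fund (14/3 is the largest).

Fund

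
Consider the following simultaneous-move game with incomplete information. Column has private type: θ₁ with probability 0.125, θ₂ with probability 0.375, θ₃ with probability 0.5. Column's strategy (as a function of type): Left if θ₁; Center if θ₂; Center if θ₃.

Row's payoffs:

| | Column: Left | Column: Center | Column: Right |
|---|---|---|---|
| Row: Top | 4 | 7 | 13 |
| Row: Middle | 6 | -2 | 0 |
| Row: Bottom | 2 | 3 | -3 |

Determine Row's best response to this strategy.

Top

Compute Row's expected payoff for each action, taking the expectation over Column's type.
E[Top] = 0.125·(4) + 0.375·(7) + 0.5·(7) = 6.625
E[Middle] = 0.125·(6) + 0.375·(-2) + 0.5·(-2) = -1
E[Bottom] = 0.125·(2) + 0.375·(3) + 0.5·(3) = 2.875
Best response: Top (6.625 is the largest).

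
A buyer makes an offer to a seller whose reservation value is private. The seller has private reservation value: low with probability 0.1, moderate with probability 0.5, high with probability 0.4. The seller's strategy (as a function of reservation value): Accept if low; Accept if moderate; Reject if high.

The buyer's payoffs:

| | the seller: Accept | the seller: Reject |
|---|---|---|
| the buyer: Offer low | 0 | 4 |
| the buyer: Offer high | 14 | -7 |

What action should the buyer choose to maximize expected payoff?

Compute the buyer's expected payoff for each action, taking the expectation over the seller's type.
E[Offer low] = 0.1·(0) + 0.5·(0) + 0.4·(4) = 1.6
E[Offer high] = 0.1·(14) + 0.5·(14) + 0.4·(-7) = 5.6
Best response: Offer high (5.6 is the largest).

Offer high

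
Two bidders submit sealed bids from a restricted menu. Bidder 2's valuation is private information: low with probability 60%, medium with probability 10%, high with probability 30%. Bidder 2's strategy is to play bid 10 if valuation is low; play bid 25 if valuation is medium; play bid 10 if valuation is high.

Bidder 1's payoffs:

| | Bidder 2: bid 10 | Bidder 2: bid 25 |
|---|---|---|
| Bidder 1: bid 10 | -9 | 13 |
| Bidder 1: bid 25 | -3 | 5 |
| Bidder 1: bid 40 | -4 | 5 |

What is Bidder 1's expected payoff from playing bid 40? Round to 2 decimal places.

-3.10

E[bid 40] = 0.6·(-4) + 0.1·5 + 0.3·(-4) = (-2.4) + 0.5 + (-1.2) = -3.1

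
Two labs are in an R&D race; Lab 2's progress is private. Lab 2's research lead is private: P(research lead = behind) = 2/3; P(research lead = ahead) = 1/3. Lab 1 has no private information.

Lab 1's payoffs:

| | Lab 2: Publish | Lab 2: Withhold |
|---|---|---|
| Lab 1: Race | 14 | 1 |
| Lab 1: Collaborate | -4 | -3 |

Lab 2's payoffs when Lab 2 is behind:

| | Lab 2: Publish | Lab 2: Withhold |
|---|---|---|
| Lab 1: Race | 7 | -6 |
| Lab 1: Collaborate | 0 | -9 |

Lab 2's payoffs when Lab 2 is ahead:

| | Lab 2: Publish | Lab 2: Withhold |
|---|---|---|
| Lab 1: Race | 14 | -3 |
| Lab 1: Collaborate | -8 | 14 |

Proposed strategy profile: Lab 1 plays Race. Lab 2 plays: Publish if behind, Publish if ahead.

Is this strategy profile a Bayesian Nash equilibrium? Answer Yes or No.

Lab 1 plays Race: E[Race] = 2/3·(14) + 1/3·(14) = 14; E[Collaborate] = -4. Best-responding. ✓
Lab 2 (research lead behind), facing Race: Publish gives 7, Withhold gives -6. Proposed Publish is best. ✓
Lab 2 (research lead ahead), facing Race: Publish gives 14, Withhold gives -3. Proposed Publish is best. ✓

Yes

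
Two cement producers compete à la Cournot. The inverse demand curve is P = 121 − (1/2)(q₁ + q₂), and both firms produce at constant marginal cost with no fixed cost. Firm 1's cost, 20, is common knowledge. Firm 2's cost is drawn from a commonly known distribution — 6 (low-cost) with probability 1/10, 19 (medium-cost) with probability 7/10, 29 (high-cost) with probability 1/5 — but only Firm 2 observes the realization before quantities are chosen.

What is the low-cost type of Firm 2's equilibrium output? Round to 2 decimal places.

81.43

Each type of Firm 2 best-responds to q₁; Firm 1 best-responds to the expected q₂ over Firm 2's types.
Firm 2 with cost c maximizes (121 − (1/2)(q₁+q₂) − c)·q₂, giving q₂(c) = (121 − c − (1/2)q₁).
E[c₂] = 1/10·6 + 7/10·19 + 1/5·29 = 19.7
Firm 1's FOC against E[q₂] yields q₁ = (121 − 2·20 + E[c₂])/(3/2) = (121 − 40 + 19.7)/(3/2) = 67.1333.
q₂(low-cost) = (121 − 6 − (1/2)·67.1333) = 81.4333.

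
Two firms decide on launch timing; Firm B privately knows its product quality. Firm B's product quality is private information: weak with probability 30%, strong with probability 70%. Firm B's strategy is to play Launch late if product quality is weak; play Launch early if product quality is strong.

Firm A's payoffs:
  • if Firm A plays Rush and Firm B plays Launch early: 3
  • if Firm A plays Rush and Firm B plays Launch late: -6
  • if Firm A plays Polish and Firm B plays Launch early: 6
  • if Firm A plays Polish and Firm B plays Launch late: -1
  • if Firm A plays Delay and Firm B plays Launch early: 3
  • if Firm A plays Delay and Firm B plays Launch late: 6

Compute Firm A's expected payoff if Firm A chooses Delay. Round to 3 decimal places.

E[Delay] = 0.3·6 + 0.7·3 = 1.8 + 2.1 = 3.9

3.900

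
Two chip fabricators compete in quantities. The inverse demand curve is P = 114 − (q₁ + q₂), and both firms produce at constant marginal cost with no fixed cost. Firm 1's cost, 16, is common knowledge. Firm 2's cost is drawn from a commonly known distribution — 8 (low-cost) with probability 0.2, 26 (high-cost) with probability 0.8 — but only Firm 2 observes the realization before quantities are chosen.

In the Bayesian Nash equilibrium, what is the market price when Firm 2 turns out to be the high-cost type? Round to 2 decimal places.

52.60

Type-c best response for Firm 2: q₂(c) = (114 − c)/2 − q₁/2.
Firm 1 maximizes expected profit; its first-order condition is 114 − 2q₁ − E[q₂] − 16 = 0.
Substituting E[q₂] and solving: E[c₂] = 22.4, so q₁ = (114 − 2·16 + 22.4)/3 = 34.8.
q₂(high-cost) = 26.6, so P = 114 − (34.8 + 26.6) = 52.6.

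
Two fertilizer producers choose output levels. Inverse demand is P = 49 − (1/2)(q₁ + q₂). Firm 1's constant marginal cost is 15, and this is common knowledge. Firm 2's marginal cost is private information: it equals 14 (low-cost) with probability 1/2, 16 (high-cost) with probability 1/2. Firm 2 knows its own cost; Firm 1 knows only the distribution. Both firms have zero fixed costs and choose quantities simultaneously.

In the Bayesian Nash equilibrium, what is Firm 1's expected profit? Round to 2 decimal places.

Type-c best response for Firm 2: q₂(c) = (49 − c) − q₁/2.
Firm 1 maximizes expected profit; its first-order condition is 49 − q₁ − (1/2)E[q₂] − 15 = 0.
Substituting E[q₂] and solving: E[c₂] = 15, so q₁ = (49 − 2·15 + 15)/(3/2) = 22.6667.
E[P] = 49 − (1/2)·(q₁ + E[q₂]) = 26.3333; Firm 1's expected profit = (E[P] − 15)·q₁ = (26.3333 − 15)·22.6667 = 256.889.

256.89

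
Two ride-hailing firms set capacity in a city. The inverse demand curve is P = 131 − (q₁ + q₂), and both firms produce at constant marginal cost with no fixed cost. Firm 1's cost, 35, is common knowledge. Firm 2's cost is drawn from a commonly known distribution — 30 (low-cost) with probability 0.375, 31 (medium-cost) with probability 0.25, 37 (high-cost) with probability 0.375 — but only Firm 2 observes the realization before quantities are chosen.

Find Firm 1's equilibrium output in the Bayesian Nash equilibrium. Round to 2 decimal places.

31.29

Type-c best response for Firm 2: q₂(c) = (131 − c)/2 − q₁/2.
Firm 1 maximizes expected profit; its first-order condition is 131 − 2q₁ − E[q₂] − 35 = 0.
Substituting E[q₂] and solving: E[c₂] = 32.875, so q₁ = (131 − 2·35 + 32.875)/3 = 31.2917.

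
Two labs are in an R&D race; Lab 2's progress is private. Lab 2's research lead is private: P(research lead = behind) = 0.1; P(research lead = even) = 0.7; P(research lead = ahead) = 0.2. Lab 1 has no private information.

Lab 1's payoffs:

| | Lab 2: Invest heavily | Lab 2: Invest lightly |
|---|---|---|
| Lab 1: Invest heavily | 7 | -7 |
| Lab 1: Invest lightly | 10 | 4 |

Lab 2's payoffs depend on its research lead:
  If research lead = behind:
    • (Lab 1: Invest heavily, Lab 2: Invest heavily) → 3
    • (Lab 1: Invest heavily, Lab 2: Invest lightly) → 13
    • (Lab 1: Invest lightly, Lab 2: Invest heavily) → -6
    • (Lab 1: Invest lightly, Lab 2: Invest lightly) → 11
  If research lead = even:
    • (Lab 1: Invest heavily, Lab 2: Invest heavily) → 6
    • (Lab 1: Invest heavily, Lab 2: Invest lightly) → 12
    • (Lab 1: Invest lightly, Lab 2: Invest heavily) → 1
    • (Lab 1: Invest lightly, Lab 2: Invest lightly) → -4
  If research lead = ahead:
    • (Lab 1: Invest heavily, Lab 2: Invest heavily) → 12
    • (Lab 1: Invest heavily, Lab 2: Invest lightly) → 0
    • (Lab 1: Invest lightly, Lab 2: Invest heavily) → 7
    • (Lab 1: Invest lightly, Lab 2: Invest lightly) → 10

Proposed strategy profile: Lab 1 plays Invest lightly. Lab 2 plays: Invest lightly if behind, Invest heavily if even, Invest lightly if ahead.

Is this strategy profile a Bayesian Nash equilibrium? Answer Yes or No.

Lab 1 plays Invest lightly: E[Invest lightly] = 0.1·(4) + 0.7·(10) + 0.2·(4) = 8.2; E[Invest heavily] = 2.8. Best-responding. ✓
Lab 2 (research lead behind), facing Invest lightly: Invest heavily gives -6, Invest lightly gives 11. Proposed Invest lightly is best. ✓
Lab 2 (research lead even), facing Invest lightly: Invest heavily gives 1, Invest lightly gives -4. Proposed Invest heavily is best. ✓
Lab 2 (research lead ahead), facing Invest lightly: Invest heavily gives 7, Invest lightly gives 10. Proposed Invest lightly is best. ✓

Yes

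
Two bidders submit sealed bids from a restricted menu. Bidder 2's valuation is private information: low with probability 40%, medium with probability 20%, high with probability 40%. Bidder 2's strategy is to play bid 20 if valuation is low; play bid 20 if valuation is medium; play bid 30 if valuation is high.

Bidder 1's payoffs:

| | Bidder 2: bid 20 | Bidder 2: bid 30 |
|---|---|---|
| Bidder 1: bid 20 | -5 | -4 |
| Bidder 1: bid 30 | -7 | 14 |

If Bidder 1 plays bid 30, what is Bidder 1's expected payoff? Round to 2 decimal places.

E[bid 30] = 0.4·(-7) + 0.2·(-7) + 0.4·14 = (-2.8) + (-1.4) + 5.6 = 1.4

1.40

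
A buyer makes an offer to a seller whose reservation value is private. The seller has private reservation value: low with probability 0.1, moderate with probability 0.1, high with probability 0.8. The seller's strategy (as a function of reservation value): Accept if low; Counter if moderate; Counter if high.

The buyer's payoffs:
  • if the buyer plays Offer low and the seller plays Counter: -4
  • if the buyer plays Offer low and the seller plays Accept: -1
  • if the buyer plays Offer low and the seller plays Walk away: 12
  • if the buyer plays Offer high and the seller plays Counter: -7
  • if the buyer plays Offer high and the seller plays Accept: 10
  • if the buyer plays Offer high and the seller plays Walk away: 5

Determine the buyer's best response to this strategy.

E[Offer low] = 0.1·(-1) + 0.1·(-4) + 0.8·(-4) = -3.7
E[Offer high] = 0.1·(10) + 0.1·(-7) + 0.8·(-7) = -5.3
Best response: Offer low (-3.7 is the largest).

Offer low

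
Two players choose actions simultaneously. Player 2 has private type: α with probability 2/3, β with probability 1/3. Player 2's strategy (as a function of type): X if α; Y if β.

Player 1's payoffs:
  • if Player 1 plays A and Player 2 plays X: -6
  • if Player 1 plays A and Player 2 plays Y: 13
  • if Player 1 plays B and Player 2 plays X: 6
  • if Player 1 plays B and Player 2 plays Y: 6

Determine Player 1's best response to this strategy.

E[A] = 2/3·(-6) + 1/3·(13) = 1/3
E[B] = 2/3·(6) + 1/3·(6) = 6
Best response: B (6 is the largest).

B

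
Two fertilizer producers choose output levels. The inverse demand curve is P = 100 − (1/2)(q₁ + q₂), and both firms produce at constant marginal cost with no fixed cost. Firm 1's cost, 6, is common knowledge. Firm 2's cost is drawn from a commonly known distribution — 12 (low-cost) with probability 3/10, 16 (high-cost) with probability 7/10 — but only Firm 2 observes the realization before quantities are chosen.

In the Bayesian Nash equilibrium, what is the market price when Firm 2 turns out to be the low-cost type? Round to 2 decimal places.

38.87

Type-c best response for Firm 2: q₂(c) = (100 − c) − q₁/2.
Firm 1 maximizes expected profit; its first-order condition is 100 − q₁ − (1/2)E[q₂] − 6 = 0.
Substituting E[q₂] and solving: E[c₂] = 14.8, so q₁ = (100 − 2·6 + 14.8)/(3/2) = 68.5333.
q₂(low-cost) = 53.7333, so P = 100 − (1/2)·(68.5333 + 53.7333) = 38.8667.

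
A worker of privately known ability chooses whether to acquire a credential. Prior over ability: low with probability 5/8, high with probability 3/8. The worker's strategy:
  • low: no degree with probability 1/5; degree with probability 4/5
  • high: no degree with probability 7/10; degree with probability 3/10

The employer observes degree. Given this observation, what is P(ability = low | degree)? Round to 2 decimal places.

0.82

P(degree) = (5/8)·(4/5) + (3/8)·(3/10) = 49/80
P(low | degree) = ((5/8)·(4/5)) / (49/80) = (1/2) / (49/80) = 40/49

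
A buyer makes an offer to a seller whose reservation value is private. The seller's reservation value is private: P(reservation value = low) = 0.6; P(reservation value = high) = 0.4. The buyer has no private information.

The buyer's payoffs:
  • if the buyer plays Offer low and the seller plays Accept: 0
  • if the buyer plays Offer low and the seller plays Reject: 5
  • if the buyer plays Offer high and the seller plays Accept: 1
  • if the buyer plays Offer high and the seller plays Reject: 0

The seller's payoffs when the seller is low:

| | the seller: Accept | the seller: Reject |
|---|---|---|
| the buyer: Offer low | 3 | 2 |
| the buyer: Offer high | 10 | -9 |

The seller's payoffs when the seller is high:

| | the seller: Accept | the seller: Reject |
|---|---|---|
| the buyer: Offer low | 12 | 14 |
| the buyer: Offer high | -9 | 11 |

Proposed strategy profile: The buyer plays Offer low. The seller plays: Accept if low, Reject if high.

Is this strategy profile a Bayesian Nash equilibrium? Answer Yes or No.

A profile is a BNE iff every type of every player is best-responding given beliefs about the other side.
The buyer plays Offer low: E[Offer low] = 0.6·(0) + 0.4·(5) = 2; E[Offer high] = 0.6. Best-responding. ✓
The seller (reservation value low), facing Offer low: Accept gives 3, Reject gives 2. Proposed Accept is best. ✓
The seller (reservation value high), facing Offer low: Accept gives 12, Reject gives 14. Proposed Reject is best. ✓

Yes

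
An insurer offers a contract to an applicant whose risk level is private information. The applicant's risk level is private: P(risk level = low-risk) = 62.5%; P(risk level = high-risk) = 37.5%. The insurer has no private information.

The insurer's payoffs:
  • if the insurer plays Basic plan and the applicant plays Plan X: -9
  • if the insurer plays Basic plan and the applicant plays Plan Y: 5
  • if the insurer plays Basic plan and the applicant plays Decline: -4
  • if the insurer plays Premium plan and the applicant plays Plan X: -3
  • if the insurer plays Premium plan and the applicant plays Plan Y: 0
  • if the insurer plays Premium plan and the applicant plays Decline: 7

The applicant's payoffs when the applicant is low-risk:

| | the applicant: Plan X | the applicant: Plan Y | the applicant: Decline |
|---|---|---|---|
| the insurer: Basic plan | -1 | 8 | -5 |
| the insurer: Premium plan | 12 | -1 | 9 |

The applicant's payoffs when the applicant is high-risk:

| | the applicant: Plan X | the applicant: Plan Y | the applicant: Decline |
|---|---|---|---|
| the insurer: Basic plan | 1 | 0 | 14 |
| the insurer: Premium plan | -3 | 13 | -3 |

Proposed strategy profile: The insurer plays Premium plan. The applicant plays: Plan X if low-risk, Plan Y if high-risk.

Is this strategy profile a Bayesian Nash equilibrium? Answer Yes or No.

The insurer plays Premium plan: E[Premium plan] = 0.625·(-3) + 0.375·(0) = -1.875; E[Basic plan] = -3.75. Best-responding. ✓
The applicant (risk level low-risk), facing Premium plan: Plan X gives 12, Plan Y gives -1, Decline gives 9. Proposed Plan X is best. ✓
The applicant (risk level high-risk), facing Premium plan: Plan X gives -3, Plan Y gives 13, Decline gives -3. Proposed Plan Y is best. ✓

Yes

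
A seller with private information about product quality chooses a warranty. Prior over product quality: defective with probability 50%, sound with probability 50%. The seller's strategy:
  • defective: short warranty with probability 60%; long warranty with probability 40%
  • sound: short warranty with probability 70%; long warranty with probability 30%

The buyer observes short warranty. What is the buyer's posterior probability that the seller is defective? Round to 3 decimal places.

0.462

P(short warranty) = 0.5·0.6 + 0.5·0.7 = 0.65
P(defective | short warranty) = (0.5·0.6) / 0.65 = 0.3 / 0.65 = 0.461538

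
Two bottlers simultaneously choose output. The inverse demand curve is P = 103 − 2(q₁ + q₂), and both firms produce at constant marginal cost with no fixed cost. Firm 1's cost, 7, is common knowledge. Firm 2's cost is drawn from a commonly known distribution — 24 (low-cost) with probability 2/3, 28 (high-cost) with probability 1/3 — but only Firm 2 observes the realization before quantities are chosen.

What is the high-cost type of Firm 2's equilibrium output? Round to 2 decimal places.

9.22

Type-c best response for Firm 2: q₂(c) = (103 − c)/4 − q₁/2.
Firm 1 maximizes expected profit; its first-order condition is 103 − 4q₁ − 2E[q₂] − 7 = 0.
Substituting E[q₂] and solving: E[c₂] = 25.3333, so q₁ = (103 − 2·7 + 25.3333)/6 = 19.0556.
q₂(high-cost) = (103 − 28 − 2·19.0556)/4 = 9.22222.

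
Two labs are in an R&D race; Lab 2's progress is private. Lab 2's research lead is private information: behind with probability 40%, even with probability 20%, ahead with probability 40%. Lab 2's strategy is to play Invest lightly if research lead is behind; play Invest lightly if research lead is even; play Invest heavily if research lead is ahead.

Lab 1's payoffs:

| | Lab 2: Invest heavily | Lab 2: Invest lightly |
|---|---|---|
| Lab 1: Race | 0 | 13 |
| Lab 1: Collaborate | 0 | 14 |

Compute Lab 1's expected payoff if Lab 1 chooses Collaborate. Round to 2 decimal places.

8.40

E[Collaborate] = 0.4·14 + 0.2·14 + 0.4·0 = 5.6 + 2.8 + 0 = 8.4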